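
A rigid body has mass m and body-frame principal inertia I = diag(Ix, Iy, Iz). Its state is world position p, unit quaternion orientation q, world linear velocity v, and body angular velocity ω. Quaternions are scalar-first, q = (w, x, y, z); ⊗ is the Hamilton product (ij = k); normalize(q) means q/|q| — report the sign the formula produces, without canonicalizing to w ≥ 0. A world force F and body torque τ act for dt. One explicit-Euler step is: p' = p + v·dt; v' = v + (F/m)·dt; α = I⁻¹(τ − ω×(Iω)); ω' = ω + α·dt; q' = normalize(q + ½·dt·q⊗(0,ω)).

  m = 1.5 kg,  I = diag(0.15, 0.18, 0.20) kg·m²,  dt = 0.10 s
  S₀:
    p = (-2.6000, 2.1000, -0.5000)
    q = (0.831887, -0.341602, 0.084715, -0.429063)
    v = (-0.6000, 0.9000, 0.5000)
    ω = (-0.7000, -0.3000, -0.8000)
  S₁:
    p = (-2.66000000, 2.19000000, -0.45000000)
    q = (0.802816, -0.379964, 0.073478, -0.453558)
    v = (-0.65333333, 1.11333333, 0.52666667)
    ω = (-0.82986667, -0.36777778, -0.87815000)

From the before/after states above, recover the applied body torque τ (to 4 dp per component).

τ = (-0.1900, -0.1500, -0.1500)

Δω = ω₁−ω₀ = (-0.12986667, -0.06777778, -0.07815000)
ω₀×(Iω₀) = (0.0048, -0.0280, 0.0063)
applied torque τ = (-0.1900, -0.1500, -0.1500)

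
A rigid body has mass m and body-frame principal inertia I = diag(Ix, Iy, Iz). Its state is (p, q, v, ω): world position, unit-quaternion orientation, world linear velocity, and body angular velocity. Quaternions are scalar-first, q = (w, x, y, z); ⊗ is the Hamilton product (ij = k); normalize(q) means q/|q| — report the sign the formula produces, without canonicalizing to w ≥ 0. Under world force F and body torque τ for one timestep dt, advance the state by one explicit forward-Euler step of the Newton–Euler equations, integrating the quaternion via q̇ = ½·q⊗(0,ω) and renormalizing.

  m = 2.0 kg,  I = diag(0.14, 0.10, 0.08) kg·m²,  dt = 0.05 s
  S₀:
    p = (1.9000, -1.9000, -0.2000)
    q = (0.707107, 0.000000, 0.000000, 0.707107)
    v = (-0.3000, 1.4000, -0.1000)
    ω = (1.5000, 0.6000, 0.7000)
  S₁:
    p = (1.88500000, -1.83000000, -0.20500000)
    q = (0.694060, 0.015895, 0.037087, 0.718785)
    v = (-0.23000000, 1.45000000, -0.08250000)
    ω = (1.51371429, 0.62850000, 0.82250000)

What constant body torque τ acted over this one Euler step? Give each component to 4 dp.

rate change Δω = (0.01371429, 0.02850000, 0.12250000)
precession coupling = (-0.0084, 0.0630, -0.0360)
applied torque τ = (0.0300, 0.1200, 0.1600)

τ = (0.0300, 0.1200, 0.1600)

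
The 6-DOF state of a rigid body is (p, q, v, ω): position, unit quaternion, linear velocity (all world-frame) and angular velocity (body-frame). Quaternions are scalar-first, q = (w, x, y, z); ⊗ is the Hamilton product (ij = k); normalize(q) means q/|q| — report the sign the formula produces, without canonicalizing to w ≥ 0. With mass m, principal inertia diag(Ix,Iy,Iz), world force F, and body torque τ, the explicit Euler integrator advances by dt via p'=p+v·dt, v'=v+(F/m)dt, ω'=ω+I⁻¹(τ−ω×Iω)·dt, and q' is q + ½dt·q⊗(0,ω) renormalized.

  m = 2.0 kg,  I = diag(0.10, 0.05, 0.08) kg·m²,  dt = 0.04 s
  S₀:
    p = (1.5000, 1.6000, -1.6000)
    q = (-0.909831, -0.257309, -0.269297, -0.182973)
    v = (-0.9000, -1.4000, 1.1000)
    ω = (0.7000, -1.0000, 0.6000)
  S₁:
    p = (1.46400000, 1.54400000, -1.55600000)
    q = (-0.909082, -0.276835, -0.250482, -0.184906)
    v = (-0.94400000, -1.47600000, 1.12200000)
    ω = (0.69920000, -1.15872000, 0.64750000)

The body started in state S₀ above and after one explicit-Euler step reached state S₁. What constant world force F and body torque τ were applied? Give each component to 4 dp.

F = (-2.2000, -3.8000, 1.1000)
τ = (-0.0200, -0.1900, 0.1300)

velocity change Δv = (-0.04400000, -0.07600000, 0.02200000)
m·(v₁−v₀)/dt = (-2.2000, -3.8000, 1.1000)
Δω = ω₁−ω₀ = (-0.00080000, -0.15872000, 0.04750000)
precession coupling = (-0.0180, 0.0084, 0.0350)
applied torque τ = (-0.0200, -0.1900, 0.1300)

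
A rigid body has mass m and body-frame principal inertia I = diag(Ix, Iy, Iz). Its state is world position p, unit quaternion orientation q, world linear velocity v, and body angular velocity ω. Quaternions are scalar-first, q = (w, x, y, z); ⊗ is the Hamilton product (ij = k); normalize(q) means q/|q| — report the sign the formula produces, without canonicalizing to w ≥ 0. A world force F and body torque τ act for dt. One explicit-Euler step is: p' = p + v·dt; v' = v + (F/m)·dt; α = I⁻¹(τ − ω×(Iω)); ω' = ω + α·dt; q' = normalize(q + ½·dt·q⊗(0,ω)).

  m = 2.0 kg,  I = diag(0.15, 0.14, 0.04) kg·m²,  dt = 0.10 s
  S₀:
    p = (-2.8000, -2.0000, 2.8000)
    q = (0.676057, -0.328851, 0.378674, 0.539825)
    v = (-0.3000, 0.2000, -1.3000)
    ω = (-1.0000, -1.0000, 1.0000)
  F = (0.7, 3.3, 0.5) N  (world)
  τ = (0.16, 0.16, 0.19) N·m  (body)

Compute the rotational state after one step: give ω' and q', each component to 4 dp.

ω' = (-0.9600, -0.8071, 1.5000)
q' = (0.6491, -0.3155, 0.3331, 0.6067)

gyro term ω×Iω = (0.1000, -0.1100, -0.0100)
angular accel α = (0.4000, 1.9286, 5.0000)
ω + α·dt = (-0.9600, -0.8071, 1.5000)
Hamilton product q⊗(0,ω) = (-0.4900020, 0.2424420, -0.8870310, 1.3835820)
q' = normalize(q + ½dt·q⊗(0,ω)) = (0.6491, -0.3155, 0.3331, 0.6067)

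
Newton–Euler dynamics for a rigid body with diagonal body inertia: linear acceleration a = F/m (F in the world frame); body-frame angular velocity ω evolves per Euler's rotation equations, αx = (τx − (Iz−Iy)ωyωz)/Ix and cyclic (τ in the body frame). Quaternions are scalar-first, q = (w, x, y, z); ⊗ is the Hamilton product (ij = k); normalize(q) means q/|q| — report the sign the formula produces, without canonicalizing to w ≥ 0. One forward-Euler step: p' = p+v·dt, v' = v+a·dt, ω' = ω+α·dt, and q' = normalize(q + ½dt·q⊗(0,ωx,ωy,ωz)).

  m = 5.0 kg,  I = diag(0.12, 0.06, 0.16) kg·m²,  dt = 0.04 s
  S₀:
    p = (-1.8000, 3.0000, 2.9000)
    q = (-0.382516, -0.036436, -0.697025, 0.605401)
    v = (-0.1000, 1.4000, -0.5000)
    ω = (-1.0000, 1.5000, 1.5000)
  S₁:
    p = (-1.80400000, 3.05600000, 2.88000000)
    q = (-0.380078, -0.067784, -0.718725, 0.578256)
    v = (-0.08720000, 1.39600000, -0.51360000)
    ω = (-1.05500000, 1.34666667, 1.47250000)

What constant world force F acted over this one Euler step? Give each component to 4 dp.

v₁ − v₀ = (0.01280000, -0.00400000, -0.01360000)
F = m·Δv/dt = (1.6000, -0.5000, -1.7000)

F = (1.6000, -0.5000, -1.7000)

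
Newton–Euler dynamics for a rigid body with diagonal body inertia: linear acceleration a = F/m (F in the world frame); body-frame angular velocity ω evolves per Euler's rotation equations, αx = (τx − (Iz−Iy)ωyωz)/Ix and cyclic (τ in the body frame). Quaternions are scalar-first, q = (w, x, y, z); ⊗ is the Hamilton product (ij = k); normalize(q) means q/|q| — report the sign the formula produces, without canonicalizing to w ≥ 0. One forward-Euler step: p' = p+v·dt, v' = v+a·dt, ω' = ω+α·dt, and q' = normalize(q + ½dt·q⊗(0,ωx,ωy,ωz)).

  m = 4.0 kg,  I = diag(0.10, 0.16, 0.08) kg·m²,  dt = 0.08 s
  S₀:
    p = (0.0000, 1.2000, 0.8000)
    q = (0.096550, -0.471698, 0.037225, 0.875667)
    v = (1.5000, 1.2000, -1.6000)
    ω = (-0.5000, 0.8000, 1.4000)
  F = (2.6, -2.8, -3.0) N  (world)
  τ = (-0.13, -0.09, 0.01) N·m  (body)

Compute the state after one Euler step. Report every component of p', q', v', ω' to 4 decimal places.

p' = (0.1200, 1.2960, 0.6720)
q' = (0.0368, -0.4984, 0.0491, 0.8648)
v' = (1.5520, 1.1440, -1.6600)
ω' = (-0.5323, 0.7620, 1.4340)

gyro term ω×Iω = (-0.0896, -0.0140, -0.0240)
(τ − ω×Iω)/I = (-0.4040, -0.4750, 0.4250)
ω' = ω + α·dt = (-0.5323, 0.7620, 1.4340)
2q̇ = q⊗(0,ω) = (-1.4915628, -0.6966936, 0.2997837, -0.2235759)
q' = normalize(q + ½dt·q⊗(0,ω)) = (0.0368, -0.4984, 0.0491, 0.8648)
p + v·dt = (0.1200, 1.2960, 0.6720)
v + (F/m)dt = (1.5520, 1.1440, -1.6600)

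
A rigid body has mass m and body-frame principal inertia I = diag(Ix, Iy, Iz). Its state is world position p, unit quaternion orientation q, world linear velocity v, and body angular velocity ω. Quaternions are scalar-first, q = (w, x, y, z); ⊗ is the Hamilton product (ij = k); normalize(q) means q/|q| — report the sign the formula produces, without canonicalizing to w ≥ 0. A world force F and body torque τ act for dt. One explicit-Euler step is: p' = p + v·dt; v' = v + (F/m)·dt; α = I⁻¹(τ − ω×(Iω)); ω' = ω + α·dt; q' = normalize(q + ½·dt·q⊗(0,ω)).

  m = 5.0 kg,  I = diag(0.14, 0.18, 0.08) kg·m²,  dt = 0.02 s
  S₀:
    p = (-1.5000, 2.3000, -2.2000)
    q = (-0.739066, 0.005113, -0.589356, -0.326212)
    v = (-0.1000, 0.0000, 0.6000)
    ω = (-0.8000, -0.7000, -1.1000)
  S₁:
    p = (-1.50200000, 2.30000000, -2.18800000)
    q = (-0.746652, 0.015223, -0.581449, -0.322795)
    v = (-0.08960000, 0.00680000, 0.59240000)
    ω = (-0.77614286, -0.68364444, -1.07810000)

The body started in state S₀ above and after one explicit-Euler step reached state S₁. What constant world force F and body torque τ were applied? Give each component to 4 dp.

Δv = v₁−v₀ = (0.01040000, 0.00680000, -0.00760000)
F = m·Δv/dt = (2.6000, 1.7000, -1.9000)
ω₁ − ω₀ = (0.02385714, 0.01635556, 0.02190000)
I·α + gyro = (0.0900, 0.2000, 0.1100)

F = (2.6000, 1.7000, -1.9000)
τ = (0.0900, 0.2000, 0.1100)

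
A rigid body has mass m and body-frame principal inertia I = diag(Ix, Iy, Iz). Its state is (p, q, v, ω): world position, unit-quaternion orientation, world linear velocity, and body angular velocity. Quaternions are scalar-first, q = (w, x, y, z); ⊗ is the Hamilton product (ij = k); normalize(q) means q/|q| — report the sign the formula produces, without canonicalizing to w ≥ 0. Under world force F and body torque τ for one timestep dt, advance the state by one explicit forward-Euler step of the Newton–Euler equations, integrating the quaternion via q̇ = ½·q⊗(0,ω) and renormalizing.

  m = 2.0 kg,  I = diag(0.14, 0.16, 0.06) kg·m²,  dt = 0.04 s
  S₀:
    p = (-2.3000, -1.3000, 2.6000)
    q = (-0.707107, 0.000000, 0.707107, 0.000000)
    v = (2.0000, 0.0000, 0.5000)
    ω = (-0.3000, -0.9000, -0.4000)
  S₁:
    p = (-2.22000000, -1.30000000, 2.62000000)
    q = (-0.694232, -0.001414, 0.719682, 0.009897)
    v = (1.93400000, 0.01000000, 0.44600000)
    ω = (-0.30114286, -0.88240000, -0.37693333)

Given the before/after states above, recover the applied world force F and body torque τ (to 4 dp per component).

Δv = v₁−v₀ = (-0.06600000, 0.01000000, -0.05400000)
m·(v₁−v₀)/dt = (-3.3000, 0.5000, -2.7000)
ω₁ − ω₀ = (-0.00114286, 0.01760000, 0.02306667)
gyro term ω₀×Iω₀ = (-0.0360, 0.0096, 0.0054)
applied torque τ = (-0.0400, 0.0800, 0.0400)

F = (-3.3000, 0.5000, -2.7000)
τ = (-0.0400, 0.0800, 0.0400)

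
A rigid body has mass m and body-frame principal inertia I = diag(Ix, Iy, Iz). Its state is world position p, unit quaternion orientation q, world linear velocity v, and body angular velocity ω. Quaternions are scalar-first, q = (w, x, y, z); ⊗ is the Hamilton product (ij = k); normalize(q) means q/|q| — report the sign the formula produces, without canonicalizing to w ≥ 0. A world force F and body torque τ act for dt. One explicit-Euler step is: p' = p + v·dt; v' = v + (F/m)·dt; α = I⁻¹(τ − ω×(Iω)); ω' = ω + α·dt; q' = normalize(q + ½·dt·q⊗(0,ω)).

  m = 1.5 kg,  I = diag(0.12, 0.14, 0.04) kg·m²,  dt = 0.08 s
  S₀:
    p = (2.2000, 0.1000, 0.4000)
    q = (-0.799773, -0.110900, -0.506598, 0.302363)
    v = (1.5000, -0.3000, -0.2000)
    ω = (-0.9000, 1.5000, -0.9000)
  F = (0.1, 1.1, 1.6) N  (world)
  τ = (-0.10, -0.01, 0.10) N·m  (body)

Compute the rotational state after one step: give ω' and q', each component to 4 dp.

ω' = (-1.0567, 1.4573, -0.6460)
q' = (-0.7601, -0.0818, -0.5677, 0.3053)

angular accel α = (-1.9583, -0.5343, 3.1750)
ω' = ω + α·dt = (-1.0567, 1.4573, -0.6460)
q⊗(0,ω) = (0.9322137, 0.7221894, -1.5715962, 0.0975075)
q' = normalize(q + ½dt·q⊗(0,ω)) = (-0.7601, -0.0818, -0.5677, 0.3053)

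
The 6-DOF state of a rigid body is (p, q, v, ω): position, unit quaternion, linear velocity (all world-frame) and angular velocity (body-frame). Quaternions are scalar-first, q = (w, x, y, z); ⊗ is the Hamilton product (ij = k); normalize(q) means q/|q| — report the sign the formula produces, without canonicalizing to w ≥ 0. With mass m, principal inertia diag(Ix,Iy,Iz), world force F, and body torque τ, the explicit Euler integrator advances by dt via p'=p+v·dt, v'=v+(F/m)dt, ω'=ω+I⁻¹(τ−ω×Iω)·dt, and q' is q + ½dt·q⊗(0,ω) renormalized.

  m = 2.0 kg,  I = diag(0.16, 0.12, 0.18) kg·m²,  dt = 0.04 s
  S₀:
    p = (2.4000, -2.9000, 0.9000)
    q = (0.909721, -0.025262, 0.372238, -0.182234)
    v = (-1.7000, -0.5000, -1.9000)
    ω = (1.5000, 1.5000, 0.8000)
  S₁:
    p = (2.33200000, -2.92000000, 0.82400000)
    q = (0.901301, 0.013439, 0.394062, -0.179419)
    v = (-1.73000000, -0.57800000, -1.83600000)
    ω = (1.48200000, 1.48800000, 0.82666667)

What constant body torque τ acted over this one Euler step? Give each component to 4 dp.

rate change Δω = (-0.01800000, -0.01200000, 0.02666667)
precession coupling = (0.0720, -0.0240, -0.0900)
I·α + gyro = (0.0000, -0.0600, 0.0300)

τ = (0.0000, -0.0600, 0.0300)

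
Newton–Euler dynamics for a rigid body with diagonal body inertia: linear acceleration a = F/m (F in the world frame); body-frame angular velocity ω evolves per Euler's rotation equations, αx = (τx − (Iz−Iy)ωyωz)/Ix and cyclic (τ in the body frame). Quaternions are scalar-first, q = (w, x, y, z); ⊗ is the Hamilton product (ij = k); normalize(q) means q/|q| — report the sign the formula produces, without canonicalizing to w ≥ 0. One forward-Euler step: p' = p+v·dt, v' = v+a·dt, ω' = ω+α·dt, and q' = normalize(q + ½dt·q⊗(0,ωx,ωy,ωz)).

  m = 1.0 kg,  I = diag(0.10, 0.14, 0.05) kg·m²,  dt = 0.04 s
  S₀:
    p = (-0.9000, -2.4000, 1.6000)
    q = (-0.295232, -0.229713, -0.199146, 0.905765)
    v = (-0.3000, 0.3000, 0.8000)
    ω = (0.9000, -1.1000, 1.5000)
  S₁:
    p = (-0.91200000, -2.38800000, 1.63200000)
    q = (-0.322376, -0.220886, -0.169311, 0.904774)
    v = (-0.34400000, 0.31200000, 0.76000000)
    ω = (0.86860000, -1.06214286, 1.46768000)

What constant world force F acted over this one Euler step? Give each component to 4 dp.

velocity change Δv = (-0.04400000, 0.01200000, -0.04000000)
applied force F = (-1.1000, 0.3000, -1.0000)

F = (-1.1000, 0.3000, -1.0000)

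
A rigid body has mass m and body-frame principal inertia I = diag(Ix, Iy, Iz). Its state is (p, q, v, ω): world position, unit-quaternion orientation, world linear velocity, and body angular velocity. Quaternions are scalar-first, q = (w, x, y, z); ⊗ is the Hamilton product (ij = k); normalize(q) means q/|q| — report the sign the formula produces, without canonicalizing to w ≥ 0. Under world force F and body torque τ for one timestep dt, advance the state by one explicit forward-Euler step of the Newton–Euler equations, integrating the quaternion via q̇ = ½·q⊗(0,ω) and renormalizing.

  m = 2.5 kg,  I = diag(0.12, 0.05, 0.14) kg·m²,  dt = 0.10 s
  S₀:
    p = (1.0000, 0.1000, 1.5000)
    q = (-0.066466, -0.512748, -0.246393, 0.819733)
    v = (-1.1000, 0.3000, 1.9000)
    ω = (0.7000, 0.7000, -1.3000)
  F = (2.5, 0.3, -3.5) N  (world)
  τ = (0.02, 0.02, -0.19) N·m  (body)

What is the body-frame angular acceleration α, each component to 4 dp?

α = (0.8492, 0.0360, -1.1121)

gyro term ω×Iω = (-0.0819, 0.0182, -0.0343)
angular accel α = (0.8492, 0.0360, -1.1121)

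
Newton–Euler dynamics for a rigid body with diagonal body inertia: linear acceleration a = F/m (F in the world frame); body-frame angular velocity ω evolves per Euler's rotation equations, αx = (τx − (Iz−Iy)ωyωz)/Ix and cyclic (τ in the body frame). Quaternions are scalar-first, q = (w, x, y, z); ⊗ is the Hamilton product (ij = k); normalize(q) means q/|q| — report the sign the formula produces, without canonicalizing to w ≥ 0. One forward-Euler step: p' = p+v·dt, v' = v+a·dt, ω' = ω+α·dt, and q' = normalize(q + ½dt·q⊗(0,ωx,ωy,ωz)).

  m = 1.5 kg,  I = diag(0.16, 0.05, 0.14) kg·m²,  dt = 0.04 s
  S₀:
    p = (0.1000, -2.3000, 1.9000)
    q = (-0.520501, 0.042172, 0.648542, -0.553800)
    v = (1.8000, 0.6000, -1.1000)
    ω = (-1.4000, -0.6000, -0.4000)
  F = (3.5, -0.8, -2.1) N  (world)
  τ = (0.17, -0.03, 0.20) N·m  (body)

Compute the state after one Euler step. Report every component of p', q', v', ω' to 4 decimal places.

p' = (0.1720, -2.2760, 1.8560)
q' = (-0.5157, 0.0449, 0.6703, -0.5317)
v' = (1.8933, 0.5787, -1.1560)
ω' = (-1.3629, -0.6330, -0.3165)

p + v·dt = (0.1720, -2.2760, 1.8560)
v + (F/m)dt = (1.8933, 0.5787, -1.1560)
gyro term ω×Iω = (0.0216, 0.0112, -0.0924)
angular accel α = (0.9275, -0.8240, 2.0886)
new body rate ω' = (-1.3629, -0.6330, -0.3165)
Hamilton product q⊗(0,ω) = (0.2266460, 0.1370046, 1.1044894, 1.0908560)
updated quaternion q' = (-0.5157, 0.0449, 0.6703, -0.5317)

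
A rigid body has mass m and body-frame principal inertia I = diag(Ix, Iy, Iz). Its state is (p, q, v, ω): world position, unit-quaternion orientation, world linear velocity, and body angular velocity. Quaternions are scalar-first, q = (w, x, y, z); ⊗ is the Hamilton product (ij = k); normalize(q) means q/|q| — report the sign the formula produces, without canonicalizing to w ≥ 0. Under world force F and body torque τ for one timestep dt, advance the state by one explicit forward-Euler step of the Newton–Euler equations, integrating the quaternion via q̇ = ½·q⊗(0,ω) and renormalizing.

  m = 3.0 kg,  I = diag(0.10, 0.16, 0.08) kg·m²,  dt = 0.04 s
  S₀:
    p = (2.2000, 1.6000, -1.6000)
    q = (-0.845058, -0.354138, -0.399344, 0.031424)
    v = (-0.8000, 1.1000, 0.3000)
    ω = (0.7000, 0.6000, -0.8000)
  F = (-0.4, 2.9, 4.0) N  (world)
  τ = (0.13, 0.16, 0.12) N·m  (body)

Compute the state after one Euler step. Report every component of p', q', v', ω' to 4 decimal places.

α = I⁻¹(τ − ω×Iω) = (0.9160, 1.0700, 1.1850)
ω' = ω + α·dt = (0.7366, 0.6428, -0.7526)
2q̇ = q⊗(0,ω) = (0.5126422, -0.2909198, -0.7683484, 0.7431044)
updated quaternion q' = (-0.8346, -0.3598, -0.4146, 0.0463)
p' = p + v·dt = (2.1680, 1.6440, -1.5880)
new velocity v' = (-0.8053, 1.1387, 0.3533)

p' = (2.1680, 1.6440, -1.5880)
q' = (-0.8346, -0.3598, -0.4146, 0.0463)
v' = (-0.8053, 1.1387, 0.3533)
ω' = (0.7366, 0.6428, -0.7526)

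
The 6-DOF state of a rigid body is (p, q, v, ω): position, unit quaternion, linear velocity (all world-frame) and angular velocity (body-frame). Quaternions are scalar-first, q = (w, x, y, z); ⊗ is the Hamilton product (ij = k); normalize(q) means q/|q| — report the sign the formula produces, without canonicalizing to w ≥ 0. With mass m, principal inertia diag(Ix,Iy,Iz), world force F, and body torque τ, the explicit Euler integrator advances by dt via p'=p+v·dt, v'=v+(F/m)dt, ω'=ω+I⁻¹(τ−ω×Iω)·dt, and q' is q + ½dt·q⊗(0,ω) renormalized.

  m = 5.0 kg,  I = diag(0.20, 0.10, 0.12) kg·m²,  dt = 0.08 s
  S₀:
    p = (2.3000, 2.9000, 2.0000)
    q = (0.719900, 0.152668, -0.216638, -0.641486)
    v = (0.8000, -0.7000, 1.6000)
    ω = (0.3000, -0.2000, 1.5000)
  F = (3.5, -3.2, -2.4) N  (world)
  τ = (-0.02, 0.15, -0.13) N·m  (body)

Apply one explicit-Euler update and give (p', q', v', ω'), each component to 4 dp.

p' = (2.3640, 2.8440, 2.1280)
q' = (0.7534, 0.1429, -0.2388, -0.5958)
v' = (0.8560, -0.7512, 1.5616)
ω' = (0.2944, -0.1088, 1.4093)

ω×(Iω) gyroscopic = (-0.0060, 0.0360, 0.0060)
(τ − ω×Iω)/I = (-0.0700, 1.1400, -1.1333)
ω' = ω + α·dt = (0.2944, -0.1088, 1.4093)
q⊗(0,ω) = (0.8731010, -0.2372842, -0.5654278, 1.1143078)
q + ½dt·q⊗(0,ω), renormalized = (0.7534, 0.1429, -0.2388, -0.5958)
a = (0.7000, -0.6400, -0.4800)
p' = p + v·dt = (2.3640, 2.8440, 2.1280)
v' = v + a·dt = (0.8560, -0.7512, 1.5616)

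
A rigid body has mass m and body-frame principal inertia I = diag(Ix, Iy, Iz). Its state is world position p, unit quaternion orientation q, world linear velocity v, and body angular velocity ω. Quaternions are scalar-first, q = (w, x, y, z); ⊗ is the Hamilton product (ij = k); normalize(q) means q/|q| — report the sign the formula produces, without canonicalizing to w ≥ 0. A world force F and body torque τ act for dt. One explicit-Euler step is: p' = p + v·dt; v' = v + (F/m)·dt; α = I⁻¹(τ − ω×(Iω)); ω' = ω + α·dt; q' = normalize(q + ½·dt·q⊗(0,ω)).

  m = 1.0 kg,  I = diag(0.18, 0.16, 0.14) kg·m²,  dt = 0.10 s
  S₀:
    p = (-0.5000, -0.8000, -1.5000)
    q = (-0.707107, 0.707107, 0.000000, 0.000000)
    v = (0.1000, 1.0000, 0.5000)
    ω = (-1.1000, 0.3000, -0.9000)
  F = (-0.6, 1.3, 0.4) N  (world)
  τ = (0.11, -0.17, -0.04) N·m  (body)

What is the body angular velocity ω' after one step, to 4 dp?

precession coupling ω×(Iω) = (0.0054, 0.0396, 0.0066)
(τ − ω×Iω)/I = (0.5811, -1.3100, -0.3329)
new body rate ω' = (-1.0419, 0.1690, -0.9333)

ω' = (-1.0419, 0.1690, -0.9333)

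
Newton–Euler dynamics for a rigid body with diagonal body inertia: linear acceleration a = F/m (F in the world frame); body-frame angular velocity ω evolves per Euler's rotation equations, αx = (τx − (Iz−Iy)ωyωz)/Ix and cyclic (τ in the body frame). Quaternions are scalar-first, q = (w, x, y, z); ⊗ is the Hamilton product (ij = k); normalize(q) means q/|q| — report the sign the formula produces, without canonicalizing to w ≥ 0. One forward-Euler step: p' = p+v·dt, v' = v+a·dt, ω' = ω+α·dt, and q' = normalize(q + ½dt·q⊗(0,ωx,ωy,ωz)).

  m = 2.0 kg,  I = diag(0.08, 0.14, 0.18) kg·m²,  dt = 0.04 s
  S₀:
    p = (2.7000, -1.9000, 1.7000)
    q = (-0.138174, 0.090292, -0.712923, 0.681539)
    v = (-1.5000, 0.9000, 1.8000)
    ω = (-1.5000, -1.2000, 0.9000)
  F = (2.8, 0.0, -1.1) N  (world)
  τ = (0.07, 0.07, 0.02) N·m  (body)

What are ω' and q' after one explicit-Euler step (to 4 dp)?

ω×(Iω) gyroscopic = (-0.0432, 0.1350, 0.1080)
(τ − ω×Iω)/I = (1.4150, -0.4643, -0.4889)
new body rate ω' = (-1.4434, -1.2186, 0.8804)
q⊗(0,ω) = (-1.3334547, 0.3834771, -0.9377625, -1.3020915)
updated quaternion q' = (-0.1647, 0.0979, -0.7310, 0.6549)

ω' = (-1.4434, -1.2186, 0.8804)
q' = (-0.1647, 0.0979, -0.7310, 0.6549)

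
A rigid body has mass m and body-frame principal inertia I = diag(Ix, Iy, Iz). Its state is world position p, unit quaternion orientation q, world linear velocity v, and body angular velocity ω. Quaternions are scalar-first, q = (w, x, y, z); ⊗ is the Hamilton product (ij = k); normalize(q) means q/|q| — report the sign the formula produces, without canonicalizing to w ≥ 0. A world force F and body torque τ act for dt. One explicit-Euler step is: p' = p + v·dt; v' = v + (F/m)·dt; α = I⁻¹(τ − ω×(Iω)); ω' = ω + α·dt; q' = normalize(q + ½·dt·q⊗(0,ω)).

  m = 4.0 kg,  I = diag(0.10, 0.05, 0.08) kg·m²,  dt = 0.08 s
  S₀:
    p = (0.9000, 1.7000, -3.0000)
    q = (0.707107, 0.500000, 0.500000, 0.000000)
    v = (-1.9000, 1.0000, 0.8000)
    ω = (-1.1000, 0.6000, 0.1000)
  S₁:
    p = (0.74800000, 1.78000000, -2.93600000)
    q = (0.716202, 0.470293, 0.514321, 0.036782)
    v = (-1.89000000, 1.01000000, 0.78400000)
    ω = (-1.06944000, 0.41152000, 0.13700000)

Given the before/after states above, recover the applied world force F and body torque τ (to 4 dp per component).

v₁ − v₀ = (0.01000000, 0.01000000, -0.01600000)
m·(v₁−v₀)/dt = (0.5000, 0.5000, -0.8000)
rate change Δω = (0.03056000, -0.18848000, 0.03700000)
ω₀×(Iω₀) = (0.0018, -0.0022, 0.0330)
I·α + gyro = (0.0400, -0.1200, 0.0700)

F = (0.5000, 0.5000, -0.8000)
τ = (0.0400, -0.1200, 0.0700)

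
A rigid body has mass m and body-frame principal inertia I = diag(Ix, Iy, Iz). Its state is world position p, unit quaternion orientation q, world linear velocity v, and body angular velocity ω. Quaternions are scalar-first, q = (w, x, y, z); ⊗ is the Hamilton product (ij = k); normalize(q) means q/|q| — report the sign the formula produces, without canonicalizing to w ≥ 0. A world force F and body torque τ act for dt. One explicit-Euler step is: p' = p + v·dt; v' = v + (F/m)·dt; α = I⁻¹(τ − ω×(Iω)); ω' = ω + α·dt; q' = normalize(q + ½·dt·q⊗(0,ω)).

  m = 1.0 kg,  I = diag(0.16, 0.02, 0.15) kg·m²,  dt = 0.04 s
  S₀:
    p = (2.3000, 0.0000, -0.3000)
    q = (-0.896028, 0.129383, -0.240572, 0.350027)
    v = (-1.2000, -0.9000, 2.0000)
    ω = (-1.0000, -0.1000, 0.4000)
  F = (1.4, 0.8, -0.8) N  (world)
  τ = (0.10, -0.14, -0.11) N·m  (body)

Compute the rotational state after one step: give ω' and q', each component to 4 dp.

ω' = (-0.9737, -0.3720, 0.3744)
q' = (-0.8965, 0.1460, -0.2468, 0.3377)

α = I⁻¹(τ − ω×Iω) = (0.6575, -6.8000, -0.6400)
new body rate ω' = (-0.9737, -0.3720, 0.3744)
q⊗(0,ω) = (-0.0346850, 0.8348019, -0.3121774, -0.6119215)
q' = normalize(q + ½dt·q⊗(0,ω)) = (-0.8965, 0.1460, -0.2468, 0.3377)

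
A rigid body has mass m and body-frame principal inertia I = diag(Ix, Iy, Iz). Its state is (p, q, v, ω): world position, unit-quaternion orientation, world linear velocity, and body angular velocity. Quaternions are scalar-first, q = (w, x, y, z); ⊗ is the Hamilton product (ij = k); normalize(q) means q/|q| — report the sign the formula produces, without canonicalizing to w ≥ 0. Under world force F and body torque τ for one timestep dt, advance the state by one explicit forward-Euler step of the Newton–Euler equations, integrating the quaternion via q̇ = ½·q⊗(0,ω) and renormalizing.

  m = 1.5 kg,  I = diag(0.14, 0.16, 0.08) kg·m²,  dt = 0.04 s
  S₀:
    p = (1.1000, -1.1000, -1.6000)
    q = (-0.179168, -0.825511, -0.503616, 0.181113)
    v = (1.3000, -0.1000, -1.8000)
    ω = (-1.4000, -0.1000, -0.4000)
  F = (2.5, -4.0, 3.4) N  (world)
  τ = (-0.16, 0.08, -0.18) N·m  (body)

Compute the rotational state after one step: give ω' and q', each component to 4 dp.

ω' = (-1.4448, -0.0884, -0.4914)
q' = (-0.2018, -0.8158, -0.5147, 0.1700)

(τ − ω×Iω)/I = (-1.1200, 0.2900, -2.2850)
ω' = ω + α·dt = (-1.4448, -0.0884, -0.4914)
2q̇ = q⊗(0,ω) = (-1.1336318, 0.4703929, -0.5658458, -0.5508441)
q + ½dt·q⊗(0,ω), renormalized = (-0.2018, -0.8158, -0.5147, 0.1700)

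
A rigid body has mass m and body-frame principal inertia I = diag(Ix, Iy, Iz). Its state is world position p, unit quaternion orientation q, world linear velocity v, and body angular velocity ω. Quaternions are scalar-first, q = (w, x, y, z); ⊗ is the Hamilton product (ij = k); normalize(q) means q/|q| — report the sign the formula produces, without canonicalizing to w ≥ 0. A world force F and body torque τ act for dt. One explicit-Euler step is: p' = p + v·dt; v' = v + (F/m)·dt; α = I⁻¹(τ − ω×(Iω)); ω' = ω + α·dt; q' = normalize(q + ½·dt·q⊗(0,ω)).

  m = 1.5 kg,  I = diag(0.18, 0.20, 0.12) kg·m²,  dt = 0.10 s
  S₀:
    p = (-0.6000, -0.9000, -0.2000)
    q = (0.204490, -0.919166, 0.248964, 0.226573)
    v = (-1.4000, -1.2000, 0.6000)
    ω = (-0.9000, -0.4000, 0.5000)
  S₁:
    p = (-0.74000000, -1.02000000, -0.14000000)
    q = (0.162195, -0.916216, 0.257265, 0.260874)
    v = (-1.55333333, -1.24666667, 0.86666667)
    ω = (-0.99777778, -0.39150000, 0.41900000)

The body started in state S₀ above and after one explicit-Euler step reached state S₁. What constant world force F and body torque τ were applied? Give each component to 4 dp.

F = (-2.3000, -0.7000, 4.0000)
τ = (-0.1600, -0.0100, -0.0900)

rate change Δω = (-0.09777778, 0.00850000, -0.08100000)
gyro term ω₀×Iω₀ = (0.0160, -0.0270, 0.0072)
applied torque τ = (-0.1600, -0.0100, -0.0900)
v₁ − v₀ = (-0.15333333, -0.04666667, 0.26666667)
m·(v₁−v₀)/dt = (-2.3000, -0.7000, 4.0000)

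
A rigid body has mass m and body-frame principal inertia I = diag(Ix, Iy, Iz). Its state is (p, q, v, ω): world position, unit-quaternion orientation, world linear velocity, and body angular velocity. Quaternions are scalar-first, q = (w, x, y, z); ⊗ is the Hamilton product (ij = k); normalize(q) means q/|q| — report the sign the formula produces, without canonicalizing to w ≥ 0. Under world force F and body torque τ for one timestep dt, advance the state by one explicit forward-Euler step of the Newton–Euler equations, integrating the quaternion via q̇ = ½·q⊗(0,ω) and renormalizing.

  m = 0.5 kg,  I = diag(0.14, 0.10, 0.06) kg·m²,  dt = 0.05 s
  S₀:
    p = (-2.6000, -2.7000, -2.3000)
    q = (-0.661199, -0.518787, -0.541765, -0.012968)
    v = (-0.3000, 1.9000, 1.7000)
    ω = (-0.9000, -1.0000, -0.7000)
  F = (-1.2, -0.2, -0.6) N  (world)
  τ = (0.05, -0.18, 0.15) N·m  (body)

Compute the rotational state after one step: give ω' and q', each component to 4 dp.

(τ − ω×Iω)/I = (0.5571, -2.3040, 3.1000)
ω + α·dt = (-0.8721, -1.1152, -0.5450)
q⊗(0,ω) = (-1.0177509, 0.9613466, 0.3097193, 0.4940378)
q' = normalize(q + ½dt·q⊗(0,ω)) = (-0.6861, -0.4944, -0.5336, -0.0006)

ω' = (-0.8721, -1.1152, -0.5450)
q' = (-0.6861, -0.4944, -0.5336, -0.0006)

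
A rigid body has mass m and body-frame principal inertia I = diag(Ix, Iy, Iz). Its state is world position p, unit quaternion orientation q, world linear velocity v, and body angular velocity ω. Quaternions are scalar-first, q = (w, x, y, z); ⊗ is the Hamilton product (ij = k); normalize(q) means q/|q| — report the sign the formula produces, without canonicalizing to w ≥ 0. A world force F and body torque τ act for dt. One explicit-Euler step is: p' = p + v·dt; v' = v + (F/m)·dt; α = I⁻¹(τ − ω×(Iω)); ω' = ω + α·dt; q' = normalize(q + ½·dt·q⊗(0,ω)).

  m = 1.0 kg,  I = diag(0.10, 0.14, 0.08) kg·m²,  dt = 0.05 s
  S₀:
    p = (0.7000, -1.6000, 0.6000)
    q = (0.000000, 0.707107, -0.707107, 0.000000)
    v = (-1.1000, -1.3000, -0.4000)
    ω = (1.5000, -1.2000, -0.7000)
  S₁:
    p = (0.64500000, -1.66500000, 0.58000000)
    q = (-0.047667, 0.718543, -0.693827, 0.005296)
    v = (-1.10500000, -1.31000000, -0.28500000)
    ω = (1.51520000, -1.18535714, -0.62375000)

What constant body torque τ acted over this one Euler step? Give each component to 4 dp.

τ = (-0.0200, 0.0200, 0.0500)

rate change Δω = (0.01520000, 0.01464286, 0.07625000)
precession coupling = (-0.0504, -0.0210, -0.0720)
applied torque τ = (-0.0200, 0.0200, 0.0500)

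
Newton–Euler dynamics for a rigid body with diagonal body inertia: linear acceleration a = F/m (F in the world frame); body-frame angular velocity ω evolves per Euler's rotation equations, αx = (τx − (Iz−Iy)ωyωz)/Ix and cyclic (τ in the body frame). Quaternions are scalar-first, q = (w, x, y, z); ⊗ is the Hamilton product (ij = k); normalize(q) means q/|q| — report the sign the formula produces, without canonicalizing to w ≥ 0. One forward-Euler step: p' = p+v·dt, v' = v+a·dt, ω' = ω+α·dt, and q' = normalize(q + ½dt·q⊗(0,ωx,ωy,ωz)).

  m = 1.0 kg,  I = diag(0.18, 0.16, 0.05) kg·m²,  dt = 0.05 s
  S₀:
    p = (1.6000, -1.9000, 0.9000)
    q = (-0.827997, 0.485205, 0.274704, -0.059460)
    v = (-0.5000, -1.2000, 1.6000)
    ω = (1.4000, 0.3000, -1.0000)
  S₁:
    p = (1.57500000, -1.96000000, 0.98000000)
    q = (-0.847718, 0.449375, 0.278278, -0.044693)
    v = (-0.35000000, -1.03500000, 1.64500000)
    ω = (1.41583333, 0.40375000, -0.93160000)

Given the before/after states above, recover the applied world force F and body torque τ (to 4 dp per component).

F = (3.0000, 3.3000, 0.9000)
τ = (0.0900, 0.1500, 0.0600)

velocity change Δv = (0.15000000, 0.16500000, 0.04500000)
F = m·Δv/dt = (3.0000, 3.3000, 0.9000)
ω₁ − ω₀ = (0.01583333, 0.10375000, 0.06840000)
gyro term ω₀×Iω₀ = (0.0330, -0.1820, -0.0084)
I·α + gyro = (0.0900, 0.1500, 0.0600)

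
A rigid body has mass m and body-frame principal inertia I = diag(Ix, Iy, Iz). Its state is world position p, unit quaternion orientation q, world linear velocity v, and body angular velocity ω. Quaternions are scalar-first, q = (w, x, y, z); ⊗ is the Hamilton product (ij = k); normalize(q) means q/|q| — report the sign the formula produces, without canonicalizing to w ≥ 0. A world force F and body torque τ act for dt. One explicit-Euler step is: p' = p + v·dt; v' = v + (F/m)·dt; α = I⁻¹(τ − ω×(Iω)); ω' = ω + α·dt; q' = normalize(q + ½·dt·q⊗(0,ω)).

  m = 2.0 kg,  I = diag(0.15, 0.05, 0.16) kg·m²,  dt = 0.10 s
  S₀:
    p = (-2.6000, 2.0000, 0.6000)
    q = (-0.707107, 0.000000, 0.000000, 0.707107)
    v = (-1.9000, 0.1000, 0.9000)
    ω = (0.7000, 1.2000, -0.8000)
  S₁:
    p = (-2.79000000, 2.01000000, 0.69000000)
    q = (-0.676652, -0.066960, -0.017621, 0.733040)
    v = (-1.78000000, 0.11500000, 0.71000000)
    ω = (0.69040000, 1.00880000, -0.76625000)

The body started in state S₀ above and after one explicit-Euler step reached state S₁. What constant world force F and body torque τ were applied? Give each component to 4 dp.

F = (2.4000, 0.3000, -3.8000)
τ = (-0.1200, -0.0900, -0.0300)

Δv = v₁−v₀ = (0.12000000, 0.01500000, -0.19000000)
F = m·Δv/dt = (2.4000, 0.3000, -3.8000)
ω₁ − ω₀ = (-0.00960000, -0.19120000, 0.03375000)
applied torque τ = (-0.1200, -0.0900, -0.0300)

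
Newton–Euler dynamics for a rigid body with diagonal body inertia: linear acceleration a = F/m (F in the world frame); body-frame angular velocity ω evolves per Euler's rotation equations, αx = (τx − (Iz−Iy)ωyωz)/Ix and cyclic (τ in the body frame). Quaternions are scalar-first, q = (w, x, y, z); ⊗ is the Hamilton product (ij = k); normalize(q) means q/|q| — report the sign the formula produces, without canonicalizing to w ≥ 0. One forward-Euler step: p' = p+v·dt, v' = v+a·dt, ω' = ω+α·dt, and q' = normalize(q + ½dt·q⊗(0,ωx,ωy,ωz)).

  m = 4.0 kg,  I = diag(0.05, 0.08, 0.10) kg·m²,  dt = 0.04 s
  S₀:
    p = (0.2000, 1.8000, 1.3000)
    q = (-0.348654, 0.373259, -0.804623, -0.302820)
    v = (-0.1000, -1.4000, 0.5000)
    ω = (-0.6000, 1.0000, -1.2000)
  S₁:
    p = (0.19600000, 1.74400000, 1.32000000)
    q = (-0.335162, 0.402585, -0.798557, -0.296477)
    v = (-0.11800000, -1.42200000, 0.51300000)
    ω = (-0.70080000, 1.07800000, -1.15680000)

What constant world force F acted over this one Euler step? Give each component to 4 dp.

v₁ − v₀ = (-0.01800000, -0.02200000, 0.01300000)
m·(v₁−v₀)/dt = (-1.8000, -2.2000, 1.3000)

F = (-1.8000, -2.2000, 1.3000)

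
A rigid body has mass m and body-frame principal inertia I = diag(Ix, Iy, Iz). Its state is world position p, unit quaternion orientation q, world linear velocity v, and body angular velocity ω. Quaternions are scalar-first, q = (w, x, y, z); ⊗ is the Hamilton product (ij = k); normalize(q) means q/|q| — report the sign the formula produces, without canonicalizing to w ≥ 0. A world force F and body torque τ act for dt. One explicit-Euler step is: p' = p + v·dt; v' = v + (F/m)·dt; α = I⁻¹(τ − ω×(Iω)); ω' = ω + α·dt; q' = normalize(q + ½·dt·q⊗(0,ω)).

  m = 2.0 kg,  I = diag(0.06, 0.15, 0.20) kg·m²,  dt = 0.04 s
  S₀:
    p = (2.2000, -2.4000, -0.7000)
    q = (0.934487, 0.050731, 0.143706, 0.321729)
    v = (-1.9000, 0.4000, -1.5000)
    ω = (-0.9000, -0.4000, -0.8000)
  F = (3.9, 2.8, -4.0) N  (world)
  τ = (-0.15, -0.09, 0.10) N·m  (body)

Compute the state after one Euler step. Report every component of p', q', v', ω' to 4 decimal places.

p' = (2.1240, -2.3840, -0.7600)
q' = (0.9414, 0.0342, 0.1312, 0.3089)
v' = (-1.8220, 0.4560, -1.5800)
ω' = (-1.0107, -0.3971, -0.7865)

α = I⁻¹(τ − ω×Iω) = (-2.7667, 0.0720, 0.3380)
new body rate ω' = (-1.0107, -0.3971, -0.7865)
q⊗(0,ω) = (0.3605235, -0.8273115, -0.6227661, -0.6385466)
updated quaternion q' = (0.9414, 0.0342, 0.1312, 0.3089)
p + v·dt = (2.1240, -2.3840, -0.7600)
v + (F/m)dt = (-1.8220, 0.4560, -1.5800)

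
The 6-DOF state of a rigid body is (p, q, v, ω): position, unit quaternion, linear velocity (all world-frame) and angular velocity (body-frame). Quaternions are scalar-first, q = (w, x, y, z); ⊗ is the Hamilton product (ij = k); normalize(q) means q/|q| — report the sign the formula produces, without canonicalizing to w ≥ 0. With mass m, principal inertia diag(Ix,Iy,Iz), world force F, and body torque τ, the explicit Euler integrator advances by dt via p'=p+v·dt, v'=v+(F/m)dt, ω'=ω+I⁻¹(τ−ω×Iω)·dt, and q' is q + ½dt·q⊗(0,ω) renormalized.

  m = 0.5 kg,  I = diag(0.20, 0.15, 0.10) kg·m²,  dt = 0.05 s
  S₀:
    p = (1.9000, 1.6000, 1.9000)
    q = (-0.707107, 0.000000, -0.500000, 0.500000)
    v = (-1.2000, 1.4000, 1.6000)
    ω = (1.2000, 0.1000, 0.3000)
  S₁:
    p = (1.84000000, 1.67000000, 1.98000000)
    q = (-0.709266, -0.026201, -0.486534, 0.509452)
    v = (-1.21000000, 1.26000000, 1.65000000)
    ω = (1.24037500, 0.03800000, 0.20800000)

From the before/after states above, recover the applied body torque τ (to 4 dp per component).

ω₁ − ω₀ = (0.04037500, -0.06200000, -0.09200000)
ω₀×(Iω₀) = (-0.0015, 0.0360, -0.0060)
I·α + gyro = (0.1600, -0.1500, -0.1900)

τ = (0.1600, -0.1500, -0.1900)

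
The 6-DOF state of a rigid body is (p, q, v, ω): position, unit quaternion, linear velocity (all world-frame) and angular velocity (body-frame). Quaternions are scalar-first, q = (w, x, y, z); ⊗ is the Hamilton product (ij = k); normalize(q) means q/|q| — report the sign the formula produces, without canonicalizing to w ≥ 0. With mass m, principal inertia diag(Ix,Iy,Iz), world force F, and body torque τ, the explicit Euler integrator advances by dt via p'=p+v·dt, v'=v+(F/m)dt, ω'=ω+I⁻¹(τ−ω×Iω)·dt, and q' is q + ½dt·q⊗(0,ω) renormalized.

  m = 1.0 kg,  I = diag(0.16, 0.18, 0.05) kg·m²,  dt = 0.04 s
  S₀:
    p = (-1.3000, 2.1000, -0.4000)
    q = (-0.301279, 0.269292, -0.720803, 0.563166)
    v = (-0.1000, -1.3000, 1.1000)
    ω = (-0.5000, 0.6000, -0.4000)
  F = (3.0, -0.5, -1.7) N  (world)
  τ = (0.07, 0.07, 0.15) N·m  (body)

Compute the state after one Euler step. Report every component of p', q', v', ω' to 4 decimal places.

p' = (-1.3040, 2.0480, -0.3560)
q' = (-0.2854, 0.2713, -0.7278, 0.5615)
v' = (0.0200, -1.3200, 1.0320)
ω' = (-0.4903, 0.6107, -0.2752)

a = F/m = (3.0000, -0.5000, -1.7000)
p + v·dt = (-1.3040, 2.0480, -0.3560)
v' = v + a·dt = (0.0200, -1.3200, 1.0320)
precession coupling ω×(Iω) = (0.0312, 0.0220, -0.0060)
angular accel α = (0.2425, 0.2667, 3.1200)
ω + α·dt = (-0.4903, 0.6107, -0.2752)
2q̇ = q⊗(0,ω) = (0.7923942, 0.1010611, -0.3546336, -0.0783147)
q' = normalize(q + ½dt·q⊗(0,ω)) = (-0.2854, 0.2713, -0.7278, 0.5615)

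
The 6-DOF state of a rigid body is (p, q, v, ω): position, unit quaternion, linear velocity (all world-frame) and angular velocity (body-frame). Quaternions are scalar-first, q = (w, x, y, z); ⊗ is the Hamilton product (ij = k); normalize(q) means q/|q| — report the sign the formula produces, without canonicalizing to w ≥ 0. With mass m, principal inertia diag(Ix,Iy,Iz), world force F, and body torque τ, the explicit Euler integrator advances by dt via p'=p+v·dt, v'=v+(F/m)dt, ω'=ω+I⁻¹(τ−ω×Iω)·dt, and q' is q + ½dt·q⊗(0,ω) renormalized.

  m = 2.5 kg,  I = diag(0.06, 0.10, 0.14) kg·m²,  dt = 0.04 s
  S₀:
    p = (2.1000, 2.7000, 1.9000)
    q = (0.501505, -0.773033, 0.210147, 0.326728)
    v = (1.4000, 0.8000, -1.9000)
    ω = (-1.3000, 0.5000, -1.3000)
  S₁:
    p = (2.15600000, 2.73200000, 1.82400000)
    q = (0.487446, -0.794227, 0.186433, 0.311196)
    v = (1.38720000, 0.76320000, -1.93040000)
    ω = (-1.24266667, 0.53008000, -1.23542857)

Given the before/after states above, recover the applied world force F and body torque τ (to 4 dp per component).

velocity change Δv = (-0.01280000, -0.03680000, -0.03040000)
m·(v₁−v₀)/dt = (-0.8000, -2.3000, -1.9000)
rate change Δω = (0.05733333, 0.03008000, 0.06457143)
τ = I·(Δω/dt) + ω₀×(Iω₀) = (0.0600, -0.0600, 0.2000)

F = (-0.8000, -2.3000, -1.9000)
τ = (0.0600, -0.0600, 0.2000)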